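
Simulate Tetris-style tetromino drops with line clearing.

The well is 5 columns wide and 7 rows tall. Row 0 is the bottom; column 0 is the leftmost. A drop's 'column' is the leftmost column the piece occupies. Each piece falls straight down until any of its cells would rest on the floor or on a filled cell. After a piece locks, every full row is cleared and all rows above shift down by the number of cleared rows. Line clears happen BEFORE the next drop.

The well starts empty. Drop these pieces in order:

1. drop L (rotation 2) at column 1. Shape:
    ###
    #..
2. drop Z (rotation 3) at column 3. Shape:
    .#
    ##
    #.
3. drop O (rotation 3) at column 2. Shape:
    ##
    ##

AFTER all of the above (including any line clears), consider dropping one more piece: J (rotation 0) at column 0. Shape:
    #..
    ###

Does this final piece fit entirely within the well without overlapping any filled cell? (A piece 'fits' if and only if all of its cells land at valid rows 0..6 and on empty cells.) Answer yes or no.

Drop 1: L rot2 at col 1 lands with bottom-row=0; cleared 0 line(s) (total 0); column heights now [0 2 2 2 0], max=2
Drop 2: Z rot3 at col 3 lands with bottom-row=2; cleared 0 line(s) (total 0); column heights now [0 2 2 4 5], max=5
Drop 3: O rot3 at col 2 lands with bottom-row=4; cleared 0 line(s) (total 0); column heights now [0 2 6 6 5], max=6
Test piece J rot0 at col 0 (width 3): heights before test = [0 2 6 6 5]; fits = False

Answer: no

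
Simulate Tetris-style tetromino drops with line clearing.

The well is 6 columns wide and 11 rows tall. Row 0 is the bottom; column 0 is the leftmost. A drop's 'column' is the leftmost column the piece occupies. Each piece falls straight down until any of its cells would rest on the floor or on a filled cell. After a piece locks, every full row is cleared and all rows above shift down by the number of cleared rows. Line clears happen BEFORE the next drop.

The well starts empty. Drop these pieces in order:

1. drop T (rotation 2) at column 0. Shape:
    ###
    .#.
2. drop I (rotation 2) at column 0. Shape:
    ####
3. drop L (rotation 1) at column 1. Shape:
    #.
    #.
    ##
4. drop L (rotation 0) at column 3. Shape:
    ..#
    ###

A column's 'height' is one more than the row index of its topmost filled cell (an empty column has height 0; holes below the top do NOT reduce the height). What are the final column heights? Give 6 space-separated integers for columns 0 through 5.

Answer: 3 6 4 4 4 5

Derivation:
Drop 1: T rot2 at col 0 lands with bottom-row=0; cleared 0 line(s) (total 0); column heights now [2 2 2 0 0 0], max=2
Drop 2: I rot2 at col 0 lands with bottom-row=2; cleared 0 line(s) (total 0); column heights now [3 3 3 3 0 0], max=3
Drop 3: L rot1 at col 1 lands with bottom-row=3; cleared 0 line(s) (total 0); column heights now [3 6 4 3 0 0], max=6
Drop 4: L rot0 at col 3 lands with bottom-row=3; cleared 0 line(s) (total 0); column heights now [3 6 4 4 4 5], max=6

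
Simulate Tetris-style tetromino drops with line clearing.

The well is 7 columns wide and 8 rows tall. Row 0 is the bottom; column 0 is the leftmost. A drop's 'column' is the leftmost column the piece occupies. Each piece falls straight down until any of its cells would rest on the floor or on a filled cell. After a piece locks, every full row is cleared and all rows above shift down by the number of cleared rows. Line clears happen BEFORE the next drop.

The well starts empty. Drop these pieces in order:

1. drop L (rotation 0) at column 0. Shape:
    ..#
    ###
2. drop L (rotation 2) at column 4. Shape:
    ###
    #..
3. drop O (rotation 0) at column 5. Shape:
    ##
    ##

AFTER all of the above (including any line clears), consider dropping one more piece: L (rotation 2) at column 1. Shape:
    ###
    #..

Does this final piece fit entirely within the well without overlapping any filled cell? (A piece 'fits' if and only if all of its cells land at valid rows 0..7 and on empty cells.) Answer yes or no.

Answer: yes

Derivation:
Drop 1: L rot0 at col 0 lands with bottom-row=0; cleared 0 line(s) (total 0); column heights now [1 1 2 0 0 0 0], max=2
Drop 2: L rot2 at col 4 lands with bottom-row=0; cleared 0 line(s) (total 0); column heights now [1 1 2 0 2 2 2], max=2
Drop 3: O rot0 at col 5 lands with bottom-row=2; cleared 0 line(s) (total 0); column heights now [1 1 2 0 2 4 4], max=4
Test piece L rot2 at col 1 (width 3): heights before test = [1 1 2 0 2 4 4]; fits = True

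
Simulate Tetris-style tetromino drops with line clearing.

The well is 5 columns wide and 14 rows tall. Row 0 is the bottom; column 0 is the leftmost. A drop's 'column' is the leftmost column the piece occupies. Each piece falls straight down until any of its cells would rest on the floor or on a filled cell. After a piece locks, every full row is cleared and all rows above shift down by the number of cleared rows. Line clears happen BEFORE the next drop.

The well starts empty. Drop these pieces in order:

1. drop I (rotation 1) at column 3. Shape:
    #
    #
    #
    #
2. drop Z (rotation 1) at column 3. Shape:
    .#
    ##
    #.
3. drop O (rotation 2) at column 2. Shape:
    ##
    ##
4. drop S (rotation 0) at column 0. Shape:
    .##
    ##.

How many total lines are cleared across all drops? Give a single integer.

Answer: 0

Derivation:
Drop 1: I rot1 at col 3 lands with bottom-row=0; cleared 0 line(s) (total 0); column heights now [0 0 0 4 0], max=4
Drop 2: Z rot1 at col 3 lands with bottom-row=4; cleared 0 line(s) (total 0); column heights now [0 0 0 6 7], max=7
Drop 3: O rot2 at col 2 lands with bottom-row=6; cleared 0 line(s) (total 0); column heights now [0 0 8 8 7], max=8
Drop 4: S rot0 at col 0 lands with bottom-row=7; cleared 0 line(s) (total 0); column heights now [8 9 9 8 7], max=9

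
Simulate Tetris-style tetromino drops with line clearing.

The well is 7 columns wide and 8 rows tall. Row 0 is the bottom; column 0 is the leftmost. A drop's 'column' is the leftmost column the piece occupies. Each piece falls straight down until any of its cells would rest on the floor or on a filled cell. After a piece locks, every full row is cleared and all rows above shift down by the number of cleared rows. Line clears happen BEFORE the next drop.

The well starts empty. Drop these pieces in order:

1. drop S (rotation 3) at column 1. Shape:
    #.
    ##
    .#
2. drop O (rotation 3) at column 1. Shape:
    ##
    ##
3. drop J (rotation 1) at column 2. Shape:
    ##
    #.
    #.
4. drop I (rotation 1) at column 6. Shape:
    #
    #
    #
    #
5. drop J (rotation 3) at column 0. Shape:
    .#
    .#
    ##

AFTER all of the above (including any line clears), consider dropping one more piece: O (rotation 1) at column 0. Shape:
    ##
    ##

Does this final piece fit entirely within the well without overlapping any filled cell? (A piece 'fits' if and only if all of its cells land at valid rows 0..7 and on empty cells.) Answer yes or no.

Drop 1: S rot3 at col 1 lands with bottom-row=0; cleared 0 line(s) (total 0); column heights now [0 3 2 0 0 0 0], max=3
Drop 2: O rot3 at col 1 lands with bottom-row=3; cleared 0 line(s) (total 0); column heights now [0 5 5 0 0 0 0], max=5
Drop 3: J rot1 at col 2 lands with bottom-row=5; cleared 0 line(s) (total 0); column heights now [0 5 8 8 0 0 0], max=8
Drop 4: I rot1 at col 6 lands with bottom-row=0; cleared 0 line(s) (total 0); column heights now [0 5 8 8 0 0 4], max=8
Drop 5: J rot3 at col 0 lands with bottom-row=5; cleared 0 line(s) (total 0); column heights now [6 8 8 8 0 0 4], max=8
Test piece O rot1 at col 0 (width 2): heights before test = [6 8 8 8 0 0 4]; fits = False

Answer: no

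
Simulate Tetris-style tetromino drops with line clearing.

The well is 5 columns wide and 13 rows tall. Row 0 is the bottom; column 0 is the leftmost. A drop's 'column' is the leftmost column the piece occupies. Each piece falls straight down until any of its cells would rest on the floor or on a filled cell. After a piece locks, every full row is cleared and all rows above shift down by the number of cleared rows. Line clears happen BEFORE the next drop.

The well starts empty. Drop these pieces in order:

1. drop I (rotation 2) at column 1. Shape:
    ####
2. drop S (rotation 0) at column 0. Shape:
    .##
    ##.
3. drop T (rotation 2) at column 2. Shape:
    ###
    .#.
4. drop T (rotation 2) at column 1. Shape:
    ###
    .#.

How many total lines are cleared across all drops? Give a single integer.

Drop 1: I rot2 at col 1 lands with bottom-row=0; cleared 0 line(s) (total 0); column heights now [0 1 1 1 1], max=1
Drop 2: S rot0 at col 0 lands with bottom-row=1; cleared 0 line(s) (total 0); column heights now [2 3 3 1 1], max=3
Drop 3: T rot2 at col 2 lands with bottom-row=2; cleared 0 line(s) (total 0); column heights now [2 3 4 4 4], max=4
Drop 4: T rot2 at col 1 lands with bottom-row=4; cleared 0 line(s) (total 0); column heights now [2 6 6 6 4], max=6

Answer: 0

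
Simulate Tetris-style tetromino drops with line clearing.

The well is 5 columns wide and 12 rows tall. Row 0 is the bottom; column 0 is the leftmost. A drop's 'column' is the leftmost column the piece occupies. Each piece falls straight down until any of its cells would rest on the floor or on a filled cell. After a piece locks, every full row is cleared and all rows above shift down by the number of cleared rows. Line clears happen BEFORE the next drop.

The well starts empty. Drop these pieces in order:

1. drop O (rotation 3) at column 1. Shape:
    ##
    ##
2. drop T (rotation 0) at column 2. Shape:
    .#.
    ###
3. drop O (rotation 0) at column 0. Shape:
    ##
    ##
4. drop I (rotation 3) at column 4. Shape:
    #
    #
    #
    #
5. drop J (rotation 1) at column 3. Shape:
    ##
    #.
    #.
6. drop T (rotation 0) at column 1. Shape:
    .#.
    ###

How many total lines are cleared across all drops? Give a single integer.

Answer: 1

Derivation:
Drop 1: O rot3 at col 1 lands with bottom-row=0; cleared 0 line(s) (total 0); column heights now [0 2 2 0 0], max=2
Drop 2: T rot0 at col 2 lands with bottom-row=2; cleared 0 line(s) (total 0); column heights now [0 2 3 4 3], max=4
Drop 3: O rot0 at col 0 lands with bottom-row=2; cleared 1 line(s) (total 1); column heights now [3 3 2 3 0], max=3
Drop 4: I rot3 at col 4 lands with bottom-row=0; cleared 0 line(s) (total 1); column heights now [3 3 2 3 4], max=4
Drop 5: J rot1 at col 3 lands with bottom-row=3; cleared 0 line(s) (total 1); column heights now [3 3 2 6 6], max=6
Drop 6: T rot0 at col 1 lands with bottom-row=6; cleared 0 line(s) (total 1); column heights now [3 7 8 7 6], max=8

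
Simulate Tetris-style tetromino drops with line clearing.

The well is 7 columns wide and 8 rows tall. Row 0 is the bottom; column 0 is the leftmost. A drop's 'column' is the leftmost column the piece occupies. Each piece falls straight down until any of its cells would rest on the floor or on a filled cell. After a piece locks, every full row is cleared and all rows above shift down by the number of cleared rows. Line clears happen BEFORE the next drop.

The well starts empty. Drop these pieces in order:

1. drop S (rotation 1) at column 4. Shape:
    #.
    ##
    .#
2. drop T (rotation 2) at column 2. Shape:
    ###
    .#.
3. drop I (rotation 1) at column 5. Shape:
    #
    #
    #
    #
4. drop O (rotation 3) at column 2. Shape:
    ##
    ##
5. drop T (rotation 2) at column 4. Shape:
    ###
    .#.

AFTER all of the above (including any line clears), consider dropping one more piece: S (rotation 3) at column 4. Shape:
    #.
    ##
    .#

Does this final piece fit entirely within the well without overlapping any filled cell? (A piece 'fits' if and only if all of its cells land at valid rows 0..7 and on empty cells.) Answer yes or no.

Answer: no

Derivation:
Drop 1: S rot1 at col 4 lands with bottom-row=0; cleared 0 line(s) (total 0); column heights now [0 0 0 0 3 2 0], max=3
Drop 2: T rot2 at col 2 lands with bottom-row=2; cleared 0 line(s) (total 0); column heights now [0 0 4 4 4 2 0], max=4
Drop 3: I rot1 at col 5 lands with bottom-row=2; cleared 0 line(s) (total 0); column heights now [0 0 4 4 4 6 0], max=6
Drop 4: O rot3 at col 2 lands with bottom-row=4; cleared 0 line(s) (total 0); column heights now [0 0 6 6 4 6 0], max=6
Drop 5: T rot2 at col 4 lands with bottom-row=6; cleared 0 line(s) (total 0); column heights now [0 0 6 6 8 8 8], max=8
Test piece S rot3 at col 4 (width 2): heights before test = [0 0 6 6 8 8 8]; fits = False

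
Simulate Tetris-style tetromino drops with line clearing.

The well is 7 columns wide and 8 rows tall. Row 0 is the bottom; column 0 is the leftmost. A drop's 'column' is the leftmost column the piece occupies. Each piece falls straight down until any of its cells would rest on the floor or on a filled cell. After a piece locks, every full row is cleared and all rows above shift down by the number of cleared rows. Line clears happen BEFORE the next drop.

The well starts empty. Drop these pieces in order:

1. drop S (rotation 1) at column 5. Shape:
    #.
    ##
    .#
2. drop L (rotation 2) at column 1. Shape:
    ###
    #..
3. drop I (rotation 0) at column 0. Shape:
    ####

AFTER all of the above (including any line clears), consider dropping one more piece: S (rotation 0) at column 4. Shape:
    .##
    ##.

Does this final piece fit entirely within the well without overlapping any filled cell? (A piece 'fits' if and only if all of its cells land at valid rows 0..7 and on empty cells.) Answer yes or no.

Drop 1: S rot1 at col 5 lands with bottom-row=0; cleared 0 line(s) (total 0); column heights now [0 0 0 0 0 3 2], max=3
Drop 2: L rot2 at col 1 lands with bottom-row=0; cleared 0 line(s) (total 0); column heights now [0 2 2 2 0 3 2], max=3
Drop 3: I rot0 at col 0 lands with bottom-row=2; cleared 0 line(s) (total 0); column heights now [3 3 3 3 0 3 2], max=3
Test piece S rot0 at col 4 (width 3): heights before test = [3 3 3 3 0 3 2]; fits = True

Answer: yes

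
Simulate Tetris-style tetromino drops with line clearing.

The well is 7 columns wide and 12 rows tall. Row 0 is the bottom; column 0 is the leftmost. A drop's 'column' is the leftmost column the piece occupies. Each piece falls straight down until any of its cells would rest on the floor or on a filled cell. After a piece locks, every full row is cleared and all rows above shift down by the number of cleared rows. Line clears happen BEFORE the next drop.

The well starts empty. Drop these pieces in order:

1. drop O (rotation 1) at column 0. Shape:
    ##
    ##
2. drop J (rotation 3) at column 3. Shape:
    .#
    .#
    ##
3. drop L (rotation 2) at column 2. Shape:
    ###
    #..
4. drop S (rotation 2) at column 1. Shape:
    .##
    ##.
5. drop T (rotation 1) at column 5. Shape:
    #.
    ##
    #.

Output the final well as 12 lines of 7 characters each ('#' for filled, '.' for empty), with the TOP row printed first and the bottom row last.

Answer: .......
.......
.......
.......
.......
.......
..##...
.##....
..###..
..#.##.
##..###
##.###.

Derivation:
Drop 1: O rot1 at col 0 lands with bottom-row=0; cleared 0 line(s) (total 0); column heights now [2 2 0 0 0 0 0], max=2
Drop 2: J rot3 at col 3 lands with bottom-row=0; cleared 0 line(s) (total 0); column heights now [2 2 0 1 3 0 0], max=3
Drop 3: L rot2 at col 2 lands with bottom-row=2; cleared 0 line(s) (total 0); column heights now [2 2 4 4 4 0 0], max=4
Drop 4: S rot2 at col 1 lands with bottom-row=4; cleared 0 line(s) (total 0); column heights now [2 5 6 6 4 0 0], max=6
Drop 5: T rot1 at col 5 lands with bottom-row=0; cleared 0 line(s) (total 0); column heights now [2 5 6 6 4 3 2], max=6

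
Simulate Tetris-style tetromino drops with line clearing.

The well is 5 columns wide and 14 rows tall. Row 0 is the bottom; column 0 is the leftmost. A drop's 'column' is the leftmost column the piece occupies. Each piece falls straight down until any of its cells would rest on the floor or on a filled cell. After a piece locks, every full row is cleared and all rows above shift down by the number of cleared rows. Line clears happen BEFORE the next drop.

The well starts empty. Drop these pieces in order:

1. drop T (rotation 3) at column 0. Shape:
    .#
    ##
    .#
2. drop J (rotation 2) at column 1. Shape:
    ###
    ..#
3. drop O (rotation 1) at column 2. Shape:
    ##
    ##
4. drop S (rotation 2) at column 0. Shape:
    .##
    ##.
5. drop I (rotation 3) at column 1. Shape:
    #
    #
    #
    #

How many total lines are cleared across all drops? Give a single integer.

Drop 1: T rot3 at col 0 lands with bottom-row=0; cleared 0 line(s) (total 0); column heights now [2 3 0 0 0], max=3
Drop 2: J rot2 at col 1 lands with bottom-row=2; cleared 0 line(s) (total 0); column heights now [2 4 4 4 0], max=4
Drop 3: O rot1 at col 2 lands with bottom-row=4; cleared 0 line(s) (total 0); column heights now [2 4 6 6 0], max=6
Drop 4: S rot2 at col 0 lands with bottom-row=5; cleared 0 line(s) (total 0); column heights now [6 7 7 6 0], max=7
Drop 5: I rot3 at col 1 lands with bottom-row=7; cleared 0 line(s) (total 0); column heights now [6 11 7 6 0], max=11

Answer: 0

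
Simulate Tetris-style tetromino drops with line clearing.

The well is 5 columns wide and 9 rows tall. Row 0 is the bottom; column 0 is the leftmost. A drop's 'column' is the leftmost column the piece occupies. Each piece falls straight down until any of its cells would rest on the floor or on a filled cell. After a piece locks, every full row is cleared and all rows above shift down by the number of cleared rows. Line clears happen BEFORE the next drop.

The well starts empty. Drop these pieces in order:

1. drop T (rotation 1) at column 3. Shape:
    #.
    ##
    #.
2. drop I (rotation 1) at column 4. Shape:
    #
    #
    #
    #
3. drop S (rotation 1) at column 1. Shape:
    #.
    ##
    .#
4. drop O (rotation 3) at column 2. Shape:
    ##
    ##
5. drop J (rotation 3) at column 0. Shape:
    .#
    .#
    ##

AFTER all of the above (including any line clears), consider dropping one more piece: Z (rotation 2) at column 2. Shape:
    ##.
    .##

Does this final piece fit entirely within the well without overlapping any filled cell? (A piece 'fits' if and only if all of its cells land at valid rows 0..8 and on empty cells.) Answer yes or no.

Answer: yes

Derivation:
Drop 1: T rot1 at col 3 lands with bottom-row=0; cleared 0 line(s) (total 0); column heights now [0 0 0 3 2], max=3
Drop 2: I rot1 at col 4 lands with bottom-row=2; cleared 0 line(s) (total 0); column heights now [0 0 0 3 6], max=6
Drop 3: S rot1 at col 1 lands with bottom-row=0; cleared 0 line(s) (total 0); column heights now [0 3 2 3 6], max=6
Drop 4: O rot3 at col 2 lands with bottom-row=3; cleared 0 line(s) (total 0); column heights now [0 3 5 5 6], max=6
Drop 5: J rot3 at col 0 lands with bottom-row=3; cleared 1 line(s) (total 1); column heights now [0 5 4 4 5], max=5
Test piece Z rot2 at col 2 (width 3): heights before test = [0 5 4 4 5]; fits = True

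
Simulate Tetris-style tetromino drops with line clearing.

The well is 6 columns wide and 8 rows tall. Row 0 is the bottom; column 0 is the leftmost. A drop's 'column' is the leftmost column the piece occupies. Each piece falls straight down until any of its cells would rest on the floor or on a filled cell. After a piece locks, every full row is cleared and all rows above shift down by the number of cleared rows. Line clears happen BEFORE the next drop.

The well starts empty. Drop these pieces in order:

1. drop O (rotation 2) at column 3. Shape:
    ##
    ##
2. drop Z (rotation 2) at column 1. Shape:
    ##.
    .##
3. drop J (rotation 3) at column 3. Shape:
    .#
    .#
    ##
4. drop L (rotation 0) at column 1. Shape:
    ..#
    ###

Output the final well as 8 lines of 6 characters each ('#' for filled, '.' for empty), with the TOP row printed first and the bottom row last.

Answer: ......
......
...##.
.####.
.####.
..##..
...##.
...##.

Derivation:
Drop 1: O rot2 at col 3 lands with bottom-row=0; cleared 0 line(s) (total 0); column heights now [0 0 0 2 2 0], max=2
Drop 2: Z rot2 at col 1 lands with bottom-row=2; cleared 0 line(s) (total 0); column heights now [0 4 4 3 2 0], max=4
Drop 3: J rot3 at col 3 lands with bottom-row=3; cleared 0 line(s) (total 0); column heights now [0 4 4 4 6 0], max=6
Drop 4: L rot0 at col 1 lands with bottom-row=4; cleared 0 line(s) (total 0); column heights now [0 5 5 6 6 0], max=6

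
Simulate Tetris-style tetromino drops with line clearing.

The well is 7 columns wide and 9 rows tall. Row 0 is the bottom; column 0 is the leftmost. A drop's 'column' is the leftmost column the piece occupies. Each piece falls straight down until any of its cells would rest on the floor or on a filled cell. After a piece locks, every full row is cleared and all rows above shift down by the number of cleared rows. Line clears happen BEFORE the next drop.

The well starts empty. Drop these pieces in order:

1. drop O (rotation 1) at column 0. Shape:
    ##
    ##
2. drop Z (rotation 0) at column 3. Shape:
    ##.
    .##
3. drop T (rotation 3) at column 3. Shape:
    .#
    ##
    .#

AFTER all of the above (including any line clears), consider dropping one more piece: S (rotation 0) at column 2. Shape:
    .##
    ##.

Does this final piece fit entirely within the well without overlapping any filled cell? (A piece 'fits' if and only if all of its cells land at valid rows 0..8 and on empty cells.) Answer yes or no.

Drop 1: O rot1 at col 0 lands with bottom-row=0; cleared 0 line(s) (total 0); column heights now [2 2 0 0 0 0 0], max=2
Drop 2: Z rot0 at col 3 lands with bottom-row=0; cleared 0 line(s) (total 0); column heights now [2 2 0 2 2 1 0], max=2
Drop 3: T rot3 at col 3 lands with bottom-row=2; cleared 0 line(s) (total 0); column heights now [2 2 0 4 5 1 0], max=5
Test piece S rot0 at col 2 (width 3): heights before test = [2 2 0 4 5 1 0]; fits = True

Answer: yes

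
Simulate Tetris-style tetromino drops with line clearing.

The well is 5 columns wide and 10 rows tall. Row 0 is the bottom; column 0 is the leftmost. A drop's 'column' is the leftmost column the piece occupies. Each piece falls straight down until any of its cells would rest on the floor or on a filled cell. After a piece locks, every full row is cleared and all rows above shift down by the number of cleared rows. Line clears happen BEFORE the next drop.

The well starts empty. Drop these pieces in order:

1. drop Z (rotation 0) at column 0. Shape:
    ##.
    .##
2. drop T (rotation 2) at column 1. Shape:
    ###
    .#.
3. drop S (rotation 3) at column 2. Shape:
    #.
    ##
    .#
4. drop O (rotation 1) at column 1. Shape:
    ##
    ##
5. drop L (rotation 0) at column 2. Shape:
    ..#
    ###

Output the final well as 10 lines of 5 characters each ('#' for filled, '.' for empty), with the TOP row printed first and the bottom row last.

Answer: ....#
..###
.##..
.##..
..#..
..##.
...#.
.###.
###..
.##..

Derivation:
Drop 1: Z rot0 at col 0 lands with bottom-row=0; cleared 0 line(s) (total 0); column heights now [2 2 1 0 0], max=2
Drop 2: T rot2 at col 1 lands with bottom-row=1; cleared 0 line(s) (total 0); column heights now [2 3 3 3 0], max=3
Drop 3: S rot3 at col 2 lands with bottom-row=3; cleared 0 line(s) (total 0); column heights now [2 3 6 5 0], max=6
Drop 4: O rot1 at col 1 lands with bottom-row=6; cleared 0 line(s) (total 0); column heights now [2 8 8 5 0], max=8
Drop 5: L rot0 at col 2 lands with bottom-row=8; cleared 0 line(s) (total 0); column heights now [2 8 9 9 10], max=10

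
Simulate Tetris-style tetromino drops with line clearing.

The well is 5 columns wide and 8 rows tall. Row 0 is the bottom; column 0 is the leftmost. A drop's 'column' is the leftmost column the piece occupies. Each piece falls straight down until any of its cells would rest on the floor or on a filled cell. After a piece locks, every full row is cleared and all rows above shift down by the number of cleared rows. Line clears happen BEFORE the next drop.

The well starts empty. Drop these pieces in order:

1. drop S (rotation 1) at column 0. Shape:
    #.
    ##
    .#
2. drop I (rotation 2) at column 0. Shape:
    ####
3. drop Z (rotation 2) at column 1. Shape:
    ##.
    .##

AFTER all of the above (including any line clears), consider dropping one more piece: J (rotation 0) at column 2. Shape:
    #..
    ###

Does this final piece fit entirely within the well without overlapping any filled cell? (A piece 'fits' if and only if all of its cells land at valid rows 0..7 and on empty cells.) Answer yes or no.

Answer: yes

Derivation:
Drop 1: S rot1 at col 0 lands with bottom-row=0; cleared 0 line(s) (total 0); column heights now [3 2 0 0 0], max=3
Drop 2: I rot2 at col 0 lands with bottom-row=3; cleared 0 line(s) (total 0); column heights now [4 4 4 4 0], max=4
Drop 3: Z rot2 at col 1 lands with bottom-row=4; cleared 0 line(s) (total 0); column heights now [4 6 6 5 0], max=6
Test piece J rot0 at col 2 (width 3): heights before test = [4 6 6 5 0]; fits = True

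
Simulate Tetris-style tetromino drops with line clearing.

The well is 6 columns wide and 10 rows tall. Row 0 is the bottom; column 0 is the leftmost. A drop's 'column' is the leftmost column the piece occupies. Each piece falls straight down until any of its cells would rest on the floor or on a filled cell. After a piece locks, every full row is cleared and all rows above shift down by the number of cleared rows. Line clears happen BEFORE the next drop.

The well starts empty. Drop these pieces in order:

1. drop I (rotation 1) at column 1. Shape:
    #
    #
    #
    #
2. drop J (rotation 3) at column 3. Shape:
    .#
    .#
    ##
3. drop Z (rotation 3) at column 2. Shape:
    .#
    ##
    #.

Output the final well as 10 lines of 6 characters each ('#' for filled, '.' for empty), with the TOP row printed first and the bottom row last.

Answer: ......
......
......
......
......
......
.#....
.#.##.
.####.
.####.

Derivation:
Drop 1: I rot1 at col 1 lands with bottom-row=0; cleared 0 line(s) (total 0); column heights now [0 4 0 0 0 0], max=4
Drop 2: J rot3 at col 3 lands with bottom-row=0; cleared 0 line(s) (total 0); column heights now [0 4 0 1 3 0], max=4
Drop 3: Z rot3 at col 2 lands with bottom-row=0; cleared 0 line(s) (total 0); column heights now [0 4 2 3 3 0], max=4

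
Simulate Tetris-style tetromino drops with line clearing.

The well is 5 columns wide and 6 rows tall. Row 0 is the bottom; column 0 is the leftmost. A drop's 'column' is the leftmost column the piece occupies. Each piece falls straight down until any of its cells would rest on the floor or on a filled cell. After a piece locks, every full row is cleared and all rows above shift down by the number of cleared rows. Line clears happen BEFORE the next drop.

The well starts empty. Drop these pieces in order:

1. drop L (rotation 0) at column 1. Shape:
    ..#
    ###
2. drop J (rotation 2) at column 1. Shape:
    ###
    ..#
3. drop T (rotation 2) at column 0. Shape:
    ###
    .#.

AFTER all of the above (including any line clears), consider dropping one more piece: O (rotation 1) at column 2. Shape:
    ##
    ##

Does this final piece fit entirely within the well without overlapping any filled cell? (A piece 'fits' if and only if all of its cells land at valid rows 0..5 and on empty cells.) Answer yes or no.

Drop 1: L rot0 at col 1 lands with bottom-row=0; cleared 0 line(s) (total 0); column heights now [0 1 1 2 0], max=2
Drop 2: J rot2 at col 1 lands with bottom-row=2; cleared 0 line(s) (total 0); column heights now [0 4 4 4 0], max=4
Drop 3: T rot2 at col 0 lands with bottom-row=4; cleared 0 line(s) (total 0); column heights now [6 6 6 4 0], max=6
Test piece O rot1 at col 2 (width 2): heights before test = [6 6 6 4 0]; fits = False

Answer: no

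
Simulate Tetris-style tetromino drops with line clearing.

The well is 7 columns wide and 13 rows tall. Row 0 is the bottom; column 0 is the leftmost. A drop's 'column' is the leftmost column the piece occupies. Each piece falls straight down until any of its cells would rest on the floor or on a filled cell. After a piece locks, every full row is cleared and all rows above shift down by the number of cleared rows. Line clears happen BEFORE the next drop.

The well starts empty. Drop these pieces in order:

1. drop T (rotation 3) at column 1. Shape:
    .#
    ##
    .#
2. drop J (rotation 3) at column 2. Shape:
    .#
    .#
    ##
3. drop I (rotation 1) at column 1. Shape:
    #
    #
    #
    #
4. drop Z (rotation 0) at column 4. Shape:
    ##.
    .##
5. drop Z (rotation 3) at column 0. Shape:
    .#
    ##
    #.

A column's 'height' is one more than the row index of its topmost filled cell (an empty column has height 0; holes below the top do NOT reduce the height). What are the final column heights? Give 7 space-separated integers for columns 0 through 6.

Answer: 7 8 4 6 2 2 1

Derivation:
Drop 1: T rot3 at col 1 lands with bottom-row=0; cleared 0 line(s) (total 0); column heights now [0 2 3 0 0 0 0], max=3
Drop 2: J rot3 at col 2 lands with bottom-row=3; cleared 0 line(s) (total 0); column heights now [0 2 4 6 0 0 0], max=6
Drop 3: I rot1 at col 1 lands with bottom-row=2; cleared 0 line(s) (total 0); column heights now [0 6 4 6 0 0 0], max=6
Drop 4: Z rot0 at col 4 lands with bottom-row=0; cleared 0 line(s) (total 0); column heights now [0 6 4 6 2 2 1], max=6
Drop 5: Z rot3 at col 0 lands with bottom-row=5; cleared 0 line(s) (total 0); column heights now [7 8 4 6 2 2 1], max=8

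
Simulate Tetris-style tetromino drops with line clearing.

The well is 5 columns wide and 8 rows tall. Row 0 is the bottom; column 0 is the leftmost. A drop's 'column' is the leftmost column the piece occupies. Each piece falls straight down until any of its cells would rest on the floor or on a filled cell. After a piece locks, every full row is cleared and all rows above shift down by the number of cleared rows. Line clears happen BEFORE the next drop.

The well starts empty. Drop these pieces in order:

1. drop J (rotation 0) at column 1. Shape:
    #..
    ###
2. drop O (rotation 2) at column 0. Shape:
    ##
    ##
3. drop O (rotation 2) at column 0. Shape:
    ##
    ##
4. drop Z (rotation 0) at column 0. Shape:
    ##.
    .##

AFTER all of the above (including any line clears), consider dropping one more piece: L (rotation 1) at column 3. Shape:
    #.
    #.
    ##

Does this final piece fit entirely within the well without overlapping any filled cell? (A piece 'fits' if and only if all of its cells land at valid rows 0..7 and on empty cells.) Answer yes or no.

Drop 1: J rot0 at col 1 lands with bottom-row=0; cleared 0 line(s) (total 0); column heights now [0 2 1 1 0], max=2
Drop 2: O rot2 at col 0 lands with bottom-row=2; cleared 0 line(s) (total 0); column heights now [4 4 1 1 0], max=4
Drop 3: O rot2 at col 0 lands with bottom-row=4; cleared 0 line(s) (total 0); column heights now [6 6 1 1 0], max=6
Drop 4: Z rot0 at col 0 lands with bottom-row=6; cleared 0 line(s) (total 0); column heights now [8 8 7 1 0], max=8
Test piece L rot1 at col 3 (width 2): heights before test = [8 8 7 1 0]; fits = True

Answer: yes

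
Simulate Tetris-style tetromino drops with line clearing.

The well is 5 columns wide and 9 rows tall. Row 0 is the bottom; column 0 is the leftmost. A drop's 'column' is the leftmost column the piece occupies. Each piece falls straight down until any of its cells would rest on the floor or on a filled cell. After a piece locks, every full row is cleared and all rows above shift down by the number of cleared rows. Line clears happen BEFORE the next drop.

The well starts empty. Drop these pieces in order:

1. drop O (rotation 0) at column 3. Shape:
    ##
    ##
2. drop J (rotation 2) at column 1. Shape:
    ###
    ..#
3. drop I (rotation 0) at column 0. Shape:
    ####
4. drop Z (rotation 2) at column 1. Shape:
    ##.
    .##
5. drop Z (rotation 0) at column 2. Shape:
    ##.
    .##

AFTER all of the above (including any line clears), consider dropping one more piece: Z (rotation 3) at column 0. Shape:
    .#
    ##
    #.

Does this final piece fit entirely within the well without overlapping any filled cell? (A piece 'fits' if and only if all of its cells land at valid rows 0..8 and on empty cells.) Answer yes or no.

Drop 1: O rot0 at col 3 lands with bottom-row=0; cleared 0 line(s) (total 0); column heights now [0 0 0 2 2], max=2
Drop 2: J rot2 at col 1 lands with bottom-row=2; cleared 0 line(s) (total 0); column heights now [0 4 4 4 2], max=4
Drop 3: I rot0 at col 0 lands with bottom-row=4; cleared 0 line(s) (total 0); column heights now [5 5 5 5 2], max=5
Drop 4: Z rot2 at col 1 lands with bottom-row=5; cleared 0 line(s) (total 0); column heights now [5 7 7 6 2], max=7
Drop 5: Z rot0 at col 2 lands with bottom-row=6; cleared 0 line(s) (total 0); column heights now [5 7 8 8 7], max=8
Test piece Z rot3 at col 0 (width 2): heights before test = [5 7 8 8 7]; fits = True

Answer: yes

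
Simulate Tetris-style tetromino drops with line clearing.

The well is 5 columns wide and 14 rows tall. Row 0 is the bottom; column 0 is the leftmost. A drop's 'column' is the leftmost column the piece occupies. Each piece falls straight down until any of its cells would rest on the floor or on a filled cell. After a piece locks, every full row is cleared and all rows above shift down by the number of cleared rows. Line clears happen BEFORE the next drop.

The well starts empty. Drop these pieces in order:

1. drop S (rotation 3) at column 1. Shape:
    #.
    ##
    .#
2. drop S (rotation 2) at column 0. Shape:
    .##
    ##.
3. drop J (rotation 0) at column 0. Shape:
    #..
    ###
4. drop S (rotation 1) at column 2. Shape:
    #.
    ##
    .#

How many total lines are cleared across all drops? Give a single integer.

Answer: 0

Derivation:
Drop 1: S rot3 at col 1 lands with bottom-row=0; cleared 0 line(s) (total 0); column heights now [0 3 2 0 0], max=3
Drop 2: S rot2 at col 0 lands with bottom-row=3; cleared 0 line(s) (total 0); column heights now [4 5 5 0 0], max=5
Drop 3: J rot0 at col 0 lands with bottom-row=5; cleared 0 line(s) (total 0); column heights now [7 6 6 0 0], max=7
Drop 4: S rot1 at col 2 lands with bottom-row=5; cleared 0 line(s) (total 0); column heights now [7 6 8 7 0], max=8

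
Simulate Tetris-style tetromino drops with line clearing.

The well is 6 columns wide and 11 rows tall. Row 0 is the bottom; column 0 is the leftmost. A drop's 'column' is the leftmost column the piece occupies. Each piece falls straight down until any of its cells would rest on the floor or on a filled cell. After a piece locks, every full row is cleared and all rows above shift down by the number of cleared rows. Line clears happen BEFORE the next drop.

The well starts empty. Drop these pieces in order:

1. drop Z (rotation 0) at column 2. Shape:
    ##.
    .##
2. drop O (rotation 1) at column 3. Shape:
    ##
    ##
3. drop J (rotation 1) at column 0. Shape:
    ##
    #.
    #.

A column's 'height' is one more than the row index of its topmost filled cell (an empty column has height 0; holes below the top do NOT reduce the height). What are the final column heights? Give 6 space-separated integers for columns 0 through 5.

Answer: 3 3 2 4 4 0

Derivation:
Drop 1: Z rot0 at col 2 lands with bottom-row=0; cleared 0 line(s) (total 0); column heights now [0 0 2 2 1 0], max=2
Drop 2: O rot1 at col 3 lands with bottom-row=2; cleared 0 line(s) (total 0); column heights now [0 0 2 4 4 0], max=4
Drop 3: J rot1 at col 0 lands with bottom-row=0; cleared 0 line(s) (total 0); column heights now [3 3 2 4 4 0], max=4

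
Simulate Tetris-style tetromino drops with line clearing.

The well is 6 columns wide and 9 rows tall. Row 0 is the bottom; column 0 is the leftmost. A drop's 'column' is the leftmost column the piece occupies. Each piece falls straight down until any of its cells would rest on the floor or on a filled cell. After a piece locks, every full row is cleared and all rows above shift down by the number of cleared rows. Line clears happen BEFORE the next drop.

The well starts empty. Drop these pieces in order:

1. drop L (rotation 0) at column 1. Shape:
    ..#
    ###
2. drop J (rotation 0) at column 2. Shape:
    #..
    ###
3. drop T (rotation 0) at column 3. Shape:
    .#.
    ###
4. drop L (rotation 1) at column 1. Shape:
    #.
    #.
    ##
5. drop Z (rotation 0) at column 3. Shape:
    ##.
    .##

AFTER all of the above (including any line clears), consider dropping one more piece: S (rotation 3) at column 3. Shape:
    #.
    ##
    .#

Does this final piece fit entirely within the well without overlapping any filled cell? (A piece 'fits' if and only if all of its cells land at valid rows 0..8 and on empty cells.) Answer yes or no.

Answer: no

Derivation:
Drop 1: L rot0 at col 1 lands with bottom-row=0; cleared 0 line(s) (total 0); column heights now [0 1 1 2 0 0], max=2
Drop 2: J rot0 at col 2 lands with bottom-row=2; cleared 0 line(s) (total 0); column heights now [0 1 4 3 3 0], max=4
Drop 3: T rot0 at col 3 lands with bottom-row=3; cleared 0 line(s) (total 0); column heights now [0 1 4 4 5 4], max=5
Drop 4: L rot1 at col 1 lands with bottom-row=4; cleared 0 line(s) (total 0); column heights now [0 7 5 4 5 4], max=7
Drop 5: Z rot0 at col 3 lands with bottom-row=5; cleared 0 line(s) (total 0); column heights now [0 7 5 7 7 6], max=7
Test piece S rot3 at col 3 (width 2): heights before test = [0 7 5 7 7 6]; fits = False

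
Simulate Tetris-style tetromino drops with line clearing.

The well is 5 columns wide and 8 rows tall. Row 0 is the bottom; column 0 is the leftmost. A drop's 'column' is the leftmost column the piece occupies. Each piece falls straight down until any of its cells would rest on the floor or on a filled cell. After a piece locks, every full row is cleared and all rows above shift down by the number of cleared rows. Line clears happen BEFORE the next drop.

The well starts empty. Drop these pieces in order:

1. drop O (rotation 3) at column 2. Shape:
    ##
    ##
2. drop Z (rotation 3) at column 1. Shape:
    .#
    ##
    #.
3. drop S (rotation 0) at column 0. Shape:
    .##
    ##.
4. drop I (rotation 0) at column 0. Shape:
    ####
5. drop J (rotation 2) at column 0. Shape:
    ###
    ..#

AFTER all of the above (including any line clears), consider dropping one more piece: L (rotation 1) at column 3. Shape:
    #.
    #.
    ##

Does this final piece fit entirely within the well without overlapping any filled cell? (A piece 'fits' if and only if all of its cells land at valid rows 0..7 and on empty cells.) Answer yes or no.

Drop 1: O rot3 at col 2 lands with bottom-row=0; cleared 0 line(s) (total 0); column heights now [0 0 2 2 0], max=2
Drop 2: Z rot3 at col 1 lands with bottom-row=1; cleared 0 line(s) (total 0); column heights now [0 3 4 2 0], max=4
Drop 3: S rot0 at col 0 lands with bottom-row=3; cleared 0 line(s) (total 0); column heights now [4 5 5 2 0], max=5
Drop 4: I rot0 at col 0 lands with bottom-row=5; cleared 0 line(s) (total 0); column heights now [6 6 6 6 0], max=6
Drop 5: J rot2 at col 0 lands with bottom-row=6; cleared 0 line(s) (total 0); column heights now [8 8 8 6 0], max=8
Test piece L rot1 at col 3 (width 2): heights before test = [8 8 8 6 0]; fits = False

Answer: no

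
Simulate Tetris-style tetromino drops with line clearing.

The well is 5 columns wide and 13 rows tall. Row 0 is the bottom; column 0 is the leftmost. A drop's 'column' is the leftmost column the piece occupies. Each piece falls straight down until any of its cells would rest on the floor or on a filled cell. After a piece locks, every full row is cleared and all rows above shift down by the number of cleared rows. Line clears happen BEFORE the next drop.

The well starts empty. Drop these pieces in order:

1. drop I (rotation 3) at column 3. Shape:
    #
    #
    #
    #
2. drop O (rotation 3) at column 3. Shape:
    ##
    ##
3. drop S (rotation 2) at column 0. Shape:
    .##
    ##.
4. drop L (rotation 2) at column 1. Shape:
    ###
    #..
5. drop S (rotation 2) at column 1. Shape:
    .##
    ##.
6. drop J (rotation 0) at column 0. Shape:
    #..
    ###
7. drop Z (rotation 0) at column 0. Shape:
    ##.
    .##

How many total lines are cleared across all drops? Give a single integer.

Drop 1: I rot3 at col 3 lands with bottom-row=0; cleared 0 line(s) (total 0); column heights now [0 0 0 4 0], max=4
Drop 2: O rot3 at col 3 lands with bottom-row=4; cleared 0 line(s) (total 0); column heights now [0 0 0 6 6], max=6
Drop 3: S rot2 at col 0 lands with bottom-row=0; cleared 0 line(s) (total 0); column heights now [1 2 2 6 6], max=6
Drop 4: L rot2 at col 1 lands with bottom-row=5; cleared 0 line(s) (total 0); column heights now [1 7 7 7 6], max=7
Drop 5: S rot2 at col 1 lands with bottom-row=7; cleared 0 line(s) (total 0); column heights now [1 8 9 9 6], max=9
Drop 6: J rot0 at col 0 lands with bottom-row=9; cleared 0 line(s) (total 0); column heights now [11 10 10 9 6], max=11
Drop 7: Z rot0 at col 0 lands with bottom-row=10; cleared 0 line(s) (total 0); column heights now [12 12 11 9 6], max=12

Answer: 0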